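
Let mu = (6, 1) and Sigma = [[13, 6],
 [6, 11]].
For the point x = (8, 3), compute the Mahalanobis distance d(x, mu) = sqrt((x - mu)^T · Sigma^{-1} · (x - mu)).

Step 1 — centre the observation: (x - mu) = (2, 2).

Step 2 — invert Sigma. det(Sigma) = 13·11 - (6)² = 107.
  Sigma^{-1} = (1/det) · [[d, -b], [-b, a]] = [[0.1028, -0.0561],
 [-0.0561, 0.1215]].

Step 3 — form the quadratic (x - mu)^T · Sigma^{-1} · (x - mu):
  Sigma^{-1} · (x - mu) = (0.0935, 0.1308).
  (x - mu)^T · [Sigma^{-1} · (x - mu)] = (2)·(0.0935) + (2)·(0.1308) = 0.4486.

Step 4 — take square root: d = √(0.4486) ≈ 0.6698.

d(x, mu) = √(0.4486) ≈ 0.6698


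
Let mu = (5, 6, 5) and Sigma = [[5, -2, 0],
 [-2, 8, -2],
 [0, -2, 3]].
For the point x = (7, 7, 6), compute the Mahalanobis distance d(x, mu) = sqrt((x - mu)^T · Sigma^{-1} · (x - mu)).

Step 1 — centre the observation: (x - mu) = (2, 1, 1).

Step 2 — invert Sigma (cofactor / det for 3×3, or solve directly):
  Sigma^{-1} = [[0.2273, 0.0682, 0.0455],
 [0.0682, 0.1705, 0.1136],
 [0.0455, 0.1136, 0.4091]].

Step 3 — form the quadratic (x - mu)^T · Sigma^{-1} · (x - mu):
  Sigma^{-1} · (x - mu) = (0.5682, 0.4205, 0.6136).
  (x - mu)^T · [Sigma^{-1} · (x - mu)] = (2)·(0.5682) + (1)·(0.4205) + (1)·(0.6136) = 2.1705.

Step 4 — take square root: d = √(2.1705) ≈ 1.4732.

d(x, mu) = √(2.1705) ≈ 1.4732


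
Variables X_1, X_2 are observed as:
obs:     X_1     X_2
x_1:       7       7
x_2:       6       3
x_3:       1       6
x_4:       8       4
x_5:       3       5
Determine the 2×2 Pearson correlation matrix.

Step 1 — column means:
  mean(X_1) = (7 + 6 + 1 + 8 + 3) / 5 = 25/5 = 5
  mean(X_2) = (7 + 3 + 6 + 4 + 5) / 5 = 25/5 = 5

Step 2 — sample variances and covariances s[i,j] = (1/(n-1)) · Σ_k (x_{k,i} - mean_i) · (x_{k,j} - mean_j), with n-1 = 4:
  s[X_1,X_1] = ((2)·(2) + (1)·(1) + (-4)·(-4) + (3)·(3) + (-2)·(-2)) / 4 = 34/4 = 8.5
  s[X_1,X_2] = ((2)·(2) + (1)·(-2) + (-4)·(1) + (3)·(-1) + (-2)·(0)) / 4 = -5/4 = -1.25
  s[X_2,X_2] = ((2)·(2) + (-2)·(-2) + (1)·(1) + (-1)·(-1) + (0)·(0)) / 4 = 10/4 = 2.5
  Sample standard deviations s_i = √(s[i,i]):
  s(X_1) = √(8.5) = 2.9155
  s(X_2) = √(2.5) = 1.5811

Step 3 — r_{ij} = s_{ij} / (s_i · s_j):
  r[X_1,X_1] = 1 (diagonal).
  r[X_1,X_2] = -1.25 / (2.9155 · 1.5811) = -1.25 / 4.6098 = -0.2712
  r[X_2,X_2] = 1 (diagonal).

R is symmetric with unit diagonal. Assembling:

R = [[1, -0.2712],
 [-0.2712, 1]]


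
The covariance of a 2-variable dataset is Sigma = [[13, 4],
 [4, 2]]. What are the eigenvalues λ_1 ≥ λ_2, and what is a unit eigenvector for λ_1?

Step 1 — characteristic polynomial of 2×2 Sigma:
  det(Sigma - λI) = λ² - trace · λ + det = 0.
  trace = 13 + 2 = 15, det = 13·2 - (4)² = 10.
Step 2 — discriminant:
  Δ = trace² - 4·det = 225 - 40 = 185.
Step 3 — eigenvalues:
  λ = (trace ± √Δ)/2 = (15 ± 13.6015)/2,
  λ_1 = 14.3007,  λ_2 = 0.6993.

Step 4 — unit eigenvector for λ_1: solve (Sigma - λ_1 I)v = 0. First row:
  (13 - 14.3007)·v_x + (4)·v_y = 0, i.e. (-1.3007)·v_x + (4)·v_y = 0,
  so v ∝ (b, λ_1 - a) = (4, 1.3007) = u.
  ||u|| = √((4)² + (1.3007)²) = √(17.6919) ≈ 4.2062,
  v_1 = u/||u|| ≈ (0.951, 0.3092) (||v_1|| = 1).

λ_1 = 14.3007,  λ_2 = 0.6993;  v_1 ≈ (0.951, 0.3092)


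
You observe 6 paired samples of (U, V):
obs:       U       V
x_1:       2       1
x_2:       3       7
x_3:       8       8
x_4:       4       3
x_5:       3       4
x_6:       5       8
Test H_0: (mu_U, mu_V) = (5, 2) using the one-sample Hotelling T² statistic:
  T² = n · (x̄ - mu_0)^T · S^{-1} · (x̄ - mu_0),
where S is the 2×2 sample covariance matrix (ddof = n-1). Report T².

Step 1 — sample mean vector:
  mean(U) = (2 + 3 + 8 + 4 + 3 + 5) / 6 = 25/6 = 4.1667
  mean(V) = (1 + 7 + 8 + 3 + 4 + 8) / 6 = 31/6 = 5.1667
  x̄ = (4.1667, 5.1667),  deviation x̄ - mu_0 = (4.1667, 5.1667) - (5, 2) = (-0.8333, 3.1667).

Step 2 — sample covariance matrix, S[i,j] = (1/(n-1)) · Σ_k (x_{k,i} - mean_i) · (x_{k,j} - mean_j), divisor n-1 = 5:
  S[U,U] = ((-2.1667)·(-2.1667) + (-1.1667)·(-1.1667) + (3.8333)·(3.8333) + (-0.1667)·(-0.1667) + (-1.1667)·(-1.1667) + (0.8333)·(0.8333)) / 5 = 22.8333/5 = 4.5667
  S[U,V] = ((-2.1667)·(-4.1667) + (-1.1667)·(1.8333) + (3.8333)·(2.8333) + (-0.1667)·(-2.1667) + (-1.1667)·(-1.1667) + (0.8333)·(2.8333)) / 5 = 21.8333/5 = 4.3667
  S[V,V] = ((-4.1667)·(-4.1667) + (1.8333)·(1.8333) + (2.8333)·(2.8333) + (-2.1667)·(-2.1667) + (-1.1667)·(-1.1667) + (2.8333)·(2.8333)) / 5 = 42.8333/5 = 8.5667
  S = [[4.5667, 4.3667],
 [4.3667, 8.5667]].

Step 3 — invert S. det(S) = 4.5667·8.5667 - (4.3667)² = 20.0533.
  S^{-1} = (1/det) · [[d, -b], [-b, a]] = [[0.4272, -0.2178],
 [-0.2178, 0.2277]].

Step 4 — quadratic form (x̄ - mu_0)^T · S^{-1} · (x̄ - mu_0):
  S^{-1} · (x̄ - mu_0) = (-1.0455, 0.9026),
  (x̄ - mu_0)^T · [...] = (-0.8333)·(-1.0455) + (3.1667)·(0.9026) = 3.7295.

Step 5 — scale by n: T² = 6 · 3.7295 = 22.377.

T² ≈ 22.377


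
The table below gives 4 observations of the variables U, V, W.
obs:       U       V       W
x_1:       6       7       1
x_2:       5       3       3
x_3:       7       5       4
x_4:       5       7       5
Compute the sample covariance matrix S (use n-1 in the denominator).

Step 1 — column means:
  mean(U) = (6 + 5 + 7 + 5) / 4 = 23/4 = 5.75
  mean(V) = (7 + 3 + 5 + 7) / 4 = 22/4 = 5.5
  mean(W) = (1 + 3 + 4 + 5) / 4 = 13/4 = 3.25

Step 2 — sample covariance S[i,j] = (1/(n-1)) · Σ_k (x_{k,i} - mean_i) · (x_{k,j} - mean_j), with n-1 = 3.
  S[U,U] = ((0.25)·(0.25) + (-0.75)·(-0.75) + (1.25)·(1.25) + (-0.75)·(-0.75)) / 3 = 2.75/3 = 0.9167
  S[U,V] = ((0.25)·(1.5) + (-0.75)·(-2.5) + (1.25)·(-0.5) + (-0.75)·(1.5)) / 3 = 0.5/3 = 0.1667
  S[U,W] = ((0.25)·(-2.25) + (-0.75)·(-0.25) + (1.25)·(0.75) + (-0.75)·(1.75)) / 3 = -0.75/3 = -0.25
  S[V,V] = ((1.5)·(1.5) + (-2.5)·(-2.5) + (-0.5)·(-0.5) + (1.5)·(1.5)) / 3 = 11/3 = 3.6667
  S[V,W] = ((1.5)·(-2.25) + (-2.5)·(-0.25) + (-0.5)·(0.75) + (1.5)·(1.75)) / 3 = -0.5/3 = -0.1667
  S[W,W] = ((-2.25)·(-2.25) + (-0.25)·(-0.25) + (0.75)·(0.75) + (1.75)·(1.75)) / 3 = 8.75/3 = 2.9167

S is symmetric (S[j,i] = S[i,j]). Assembling:

S = [[0.9167, 0.1667, -0.25],
 [0.1667, 3.6667, -0.1667],
 [-0.25, -0.1667, 2.9167]]


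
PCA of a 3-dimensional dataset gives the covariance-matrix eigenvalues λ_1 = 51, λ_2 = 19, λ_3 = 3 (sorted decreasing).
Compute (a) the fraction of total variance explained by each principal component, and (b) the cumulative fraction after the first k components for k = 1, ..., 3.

Step 1 — total variance = trace(Sigma) = Σ λ_i = 51 + 19 + 3 = 73.

Step 2 — fraction explained by component i = λ_i / Σ λ:
  PC1: 51/73 = 0.6986
  PC2: 19/73 = 0.2603
  PC3: 3/73 = 0.0411

Step 3 — cumulative fraction after k components = (λ_1 + ... + λ_k) / Σ λ:
  k = 1: 51/73 = 0.6986
  k = 2: (51 + 19)/73 = 70/73 = 0.9589
  k = 3: (51 + 19 + 3)/73 = 73/73 = 1

Summary (fraction, with percent):

explained: PC1 0.6986 (69.86%), PC2 0.2603 (26.03%), PC3 0.0411 (4.11%);  cumulative: 0.6986, 0.9589, 1


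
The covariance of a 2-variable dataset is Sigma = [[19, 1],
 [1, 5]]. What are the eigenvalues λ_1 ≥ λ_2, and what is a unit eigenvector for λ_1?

Step 1 — characteristic polynomial of 2×2 Sigma:
  det(Sigma - λI) = λ² - trace · λ + det = 0.
  trace = 19 + 5 = 24, det = 19·5 - (1)² = 94.
Step 2 — discriminant:
  Δ = trace² - 4·det = 576 - 376 = 200.
Step 3 — eigenvalues:
  λ = (trace ± √Δ)/2 = (24 ± 14.1421)/2,
  λ_1 = 19.0711,  λ_2 = 4.9289.

Step 4 — unit eigenvector for λ_1: solve (Sigma - λ_1 I)v = 0. First row:
  (19 - 19.0711)·v_x + (1)·v_y = 0, i.e. (-0.0711)·v_x + (1)·v_y = 0,
  so v ∝ (b, λ_1 - a) = (1, 0.0711) = u.
  ||u|| = √((1)² + (0.0711)²) = √(1.0051) ≈ 1.0025,
  v_1 = u/||u|| ≈ (0.9975, 0.0709) (||v_1|| = 1).

λ_1 = 19.0711,  λ_2 = 4.9289;  v_1 ≈ (0.9975, 0.0709)


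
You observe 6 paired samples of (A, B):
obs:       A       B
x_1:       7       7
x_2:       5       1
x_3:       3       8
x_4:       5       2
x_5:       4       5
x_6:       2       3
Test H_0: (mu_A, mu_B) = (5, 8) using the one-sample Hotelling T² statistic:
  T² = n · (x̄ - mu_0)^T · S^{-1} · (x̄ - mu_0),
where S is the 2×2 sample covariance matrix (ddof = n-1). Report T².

Step 1 — sample mean vector:
  mean(A) = (7 + 5 + 3 + 5 + 4 + 2) / 6 = 26/6 = 4.3333
  mean(B) = (7 + 1 + 8 + 2 + 5 + 3) / 6 = 26/6 = 4.3333
  x̄ = (4.3333, 4.3333),  deviation x̄ - mu_0 = (4.3333, 4.3333) - (5, 8) = (-0.6667, -3.6667).

Step 2 — sample covariance matrix, S[i,j] = (1/(n-1)) · Σ_k (x_{k,i} - mean_i) · (x_{k,j} - mean_j), divisor n-1 = 5:
  S[A,A] = ((2.6667)·(2.6667) + (0.6667)·(0.6667) + (-1.3333)·(-1.3333) + (0.6667)·(0.6667) + (-0.3333)·(-0.3333) + (-2.3333)·(-2.3333)) / 5 = 15.3333/5 = 3.0667
  S[A,B] = ((2.6667)·(2.6667) + (0.6667)·(-3.3333) + (-1.3333)·(3.6667) + (0.6667)·(-2.3333) + (-0.3333)·(0.6667) + (-2.3333)·(-1.3333)) / 5 = 1.3333/5 = 0.2667
  S[B,B] = ((2.6667)·(2.6667) + (-3.3333)·(-3.3333) + (3.6667)·(3.6667) + (-2.3333)·(-2.3333) + (0.6667)·(0.6667) + (-1.3333)·(-1.3333)) / 5 = 39.3333/5 = 7.8667
  S = [[3.0667, 0.2667],
 [0.2667, 7.8667]].

Step 3 — invert S. det(S) = 3.0667·7.8667 - (0.2667)² = 24.0533.
  S^{-1} = (1/det) · [[d, -b], [-b, a]] = [[0.3271, -0.0111],
 [-0.0111, 0.1275]].

Step 4 — quadratic form (x̄ - mu_0)^T · S^{-1} · (x̄ - mu_0):
  S^{-1} · (x̄ - mu_0) = (-0.1774, -0.4601),
  (x̄ - mu_0)^T · [...] = (-0.6667)·(-0.1774) + (-3.6667)·(-0.4601) = 1.8052.

Step 5 — scale by n: T² = 6 · 1.8052 = 10.8315.

T² ≈ 10.8315


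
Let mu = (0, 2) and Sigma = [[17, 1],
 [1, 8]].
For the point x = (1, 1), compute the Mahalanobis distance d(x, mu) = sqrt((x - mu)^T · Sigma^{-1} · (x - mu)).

Step 1 — centre the observation: (x - mu) = (1, -1).

Step 2 — invert Sigma. det(Sigma) = 17·8 - (1)² = 135.
  Sigma^{-1} = (1/det) · [[d, -b], [-b, a]] = [[0.0593, -0.0074],
 [-0.0074, 0.1259]].

Step 3 — form the quadratic (x - mu)^T · Sigma^{-1} · (x - mu):
  Sigma^{-1} · (x - mu) = (0.0667, -0.1333).
  (x - mu)^T · [Sigma^{-1} · (x - mu)] = (1)·(0.0667) + (-1)·(-0.1333) = 0.2.

Step 4 — take square root: d = √(0.2) ≈ 0.4472.

d(x, mu) = √(0.2) ≈ 0.4472


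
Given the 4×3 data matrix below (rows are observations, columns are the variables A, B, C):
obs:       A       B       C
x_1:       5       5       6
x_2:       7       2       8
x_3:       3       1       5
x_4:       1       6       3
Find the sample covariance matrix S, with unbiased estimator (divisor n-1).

Step 1 — column means:
  mean(A) = (5 + 7 + 3 + 1) / 4 = 16/4 = 4
  mean(B) = (5 + 2 + 1 + 6) / 4 = 14/4 = 3.5
  mean(C) = (6 + 8 + 5 + 3) / 4 = 22/4 = 5.5

Step 2 — sample covariance S[i,j] = (1/(n-1)) · Σ_k (x_{k,i} - mean_i) · (x_{k,j} - mean_j), with n-1 = 3.
  S[A,A] = ((1)·(1) + (3)·(3) + (-1)·(-1) + (-3)·(-3)) / 3 = 20/3 = 6.6667
  S[A,B] = ((1)·(1.5) + (3)·(-1.5) + (-1)·(-2.5) + (-3)·(2.5)) / 3 = -8/3 = -2.6667
  S[A,C] = ((1)·(0.5) + (3)·(2.5) + (-1)·(-0.5) + (-3)·(-2.5)) / 3 = 16/3 = 5.3333
  S[B,B] = ((1.5)·(1.5) + (-1.5)·(-1.5) + (-2.5)·(-2.5) + (2.5)·(2.5)) / 3 = 17/3 = 5.6667
  S[B,C] = ((1.5)·(0.5) + (-1.5)·(2.5) + (-2.5)·(-0.5) + (2.5)·(-2.5)) / 3 = -8/3 = -2.6667
  S[C,C] = ((0.5)·(0.5) + (2.5)·(2.5) + (-0.5)·(-0.5) + (-2.5)·(-2.5)) / 3 = 13/3 = 4.3333

S is symmetric (S[j,i] = S[i,j]). Assembling:

S = [[6.6667, -2.6667, 5.3333],
 [-2.6667, 5.6667, -2.6667],
 [5.3333, -2.6667, 4.3333]]


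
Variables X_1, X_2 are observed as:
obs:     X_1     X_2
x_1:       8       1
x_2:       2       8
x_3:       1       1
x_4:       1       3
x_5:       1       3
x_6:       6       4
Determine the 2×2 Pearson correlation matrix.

Step 1 — column means:
  mean(X_1) = (8 + 2 + 1 + 1 + 1 + 6) / 6 = 19/6 = 3.1667
  mean(X_2) = (1 + 8 + 1 + 3 + 3 + 4) / 6 = 20/6 = 3.3333

Step 2 — sample variances and covariances s[i,j] = (1/(n-1)) · Σ_k (x_{k,i} - mean_i) · (x_{k,j} - mean_j), with n-1 = 5:
  s[X_1,X_1] = ((4.8333)·(4.8333) + (-1.1667)·(-1.1667) + (-2.1667)·(-2.1667) + (-2.1667)·(-2.1667) + (-2.1667)·(-2.1667) + (2.8333)·(2.8333)) / 5 = 46.8333/5 = 9.3667
  s[X_1,X_2] = ((4.8333)·(-2.3333) + (-1.1667)·(4.6667) + (-2.1667)·(-2.3333) + (-2.1667)·(-0.3333) + (-2.1667)·(-0.3333) + (2.8333)·(0.6667)) / 5 = -8.3333/5 = -1.6667
  s[X_2,X_2] = ((-2.3333)·(-2.3333) + (4.6667)·(4.6667) + (-2.3333)·(-2.3333) + (-0.3333)·(-0.3333) + (-0.3333)·(-0.3333) + (0.6667)·(0.6667)) / 5 = 33.3333/5 = 6.6667
  Sample standard deviations s_i = √(s[i,i]):
  s(X_1) = √(9.3667) = 3.0605
  s(X_2) = √(6.6667) = 2.582

Step 3 — r_{ij} = s_{ij} / (s_i · s_j):
  r[X_1,X_1] = 1 (diagonal).
  r[X_1,X_2] = -1.6667 / (3.0605 · 2.582) = -1.6667 / 7.9022 = -0.2109
  r[X_2,X_2] = 1 (diagonal).

R is symmetric with unit diagonal. Assembling:

R = [[1, -0.2109],
 [-0.2109, 1]]


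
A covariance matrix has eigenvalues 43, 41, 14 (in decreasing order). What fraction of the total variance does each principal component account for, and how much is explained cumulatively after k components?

Step 1 — total variance = trace(Sigma) = Σ λ_i = 43 + 41 + 14 = 98.

Step 2 — fraction explained by component i = λ_i / Σ λ:
  PC1: 43/98 = 0.4388
  PC2: 41/98 = 0.4184
  PC3: 14/98 = 0.1429

Step 3 — cumulative fraction after k components = (λ_1 + ... + λ_k) / Σ λ:
  k = 1: 43/98 = 0.4388
  k = 2: (43 + 41)/98 = 84/98 = 0.8571
  k = 3: (43 + 41 + 14)/98 = 98/98 = 1

Summary (fraction, with percent):

explained: PC1 0.4388 (43.88%), PC2 0.4184 (41.84%), PC3 0.1429 (14.29%);  cumulative: 0.4388, 0.8571, 1


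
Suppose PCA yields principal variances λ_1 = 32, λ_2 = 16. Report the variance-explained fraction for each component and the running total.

Step 1 — total variance = trace(Sigma) = Σ λ_i = 32 + 16 = 48.

Step 2 — fraction explained by component i = λ_i / Σ λ:
  PC1: 32/48 = 0.6667
  PC2: 16/48 = 0.3333

Step 3 — cumulative fraction after k components = (λ_1 + ... + λ_k) / Σ λ:
  k = 1: 32/48 = 0.6667
  k = 2: (32 + 16)/48 = 48/48 = 1

Summary (fraction, with percent):

explained: PC1 0.6667 (66.67%), PC2 0.3333 (33.33%);  cumulative: 0.6667, 1


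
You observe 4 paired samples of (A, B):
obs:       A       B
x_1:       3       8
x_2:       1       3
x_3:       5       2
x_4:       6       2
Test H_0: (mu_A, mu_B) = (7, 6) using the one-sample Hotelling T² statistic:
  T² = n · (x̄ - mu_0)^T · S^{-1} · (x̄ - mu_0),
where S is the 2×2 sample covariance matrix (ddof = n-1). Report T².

Step 1 — sample mean vector:
  mean(A) = (3 + 1 + 5 + 6) / 4 = 15/4 = 3.75
  mean(B) = (8 + 3 + 2 + 2) / 4 = 15/4 = 3.75
  x̄ = (3.75, 3.75),  deviation x̄ - mu_0 = (3.75, 3.75) - (7, 6) = (-3.25, -2.25).

Step 2 — sample covariance matrix, S[i,j] = (1/(n-1)) · Σ_k (x_{k,i} - mean_i) · (x_{k,j} - mean_j), divisor n-1 = 3:
  S[A,A] = ((-0.75)·(-0.75) + (-2.75)·(-2.75) + (1.25)·(1.25) + (2.25)·(2.25)) / 3 = 14.75/3 = 4.9167
  S[A,B] = ((-0.75)·(4.25) + (-2.75)·(-0.75) + (1.25)·(-1.75) + (2.25)·(-1.75)) / 3 = -7.25/3 = -2.4167
  S[B,B] = ((4.25)·(4.25) + (-0.75)·(-0.75) + (-1.75)·(-1.75) + (-1.75)·(-1.75)) / 3 = 24.75/3 = 8.25
  S = [[4.9167, -2.4167],
 [-2.4167, 8.25]].

Step 3 — invert S. det(S) = 4.9167·8.25 - (-2.4167)² = 34.7222.
  S^{-1} = (1/det) · [[d, -b], [-b, a]] = [[0.2376, 0.0696],
 [0.0696, 0.1416]].

Step 4 — quadratic form (x̄ - mu_0)^T · S^{-1} · (x̄ - mu_0):
  S^{-1} · (x̄ - mu_0) = (-0.9288, -0.5448),
  (x̄ - mu_0)^T · [...] = (-3.25)·(-0.9288) + (-2.25)·(-0.5448) = 4.2444.

Step 5 — scale by n: T² = 4 · 4.2444 = 16.9776.

T² ≈ 16.9776


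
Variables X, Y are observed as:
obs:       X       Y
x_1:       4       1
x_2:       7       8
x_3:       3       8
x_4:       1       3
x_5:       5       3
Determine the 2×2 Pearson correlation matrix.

Step 1 — column means:
  mean(X) = (4 + 7 + 3 + 1 + 5) / 5 = 20/5 = 4
  mean(Y) = (1 + 8 + 8 + 3 + 3) / 5 = 23/5 = 4.6

Step 2 — sample variances and covariances s[i,j] = (1/(n-1)) · Σ_k (x_{k,i} - mean_i) · (x_{k,j} - mean_j), with n-1 = 4:
  s[X,X] = ((0)·(0) + (3)·(3) + (-1)·(-1) + (-3)·(-3) + (1)·(1)) / 4 = 20/4 = 5
  s[X,Y] = ((0)·(-3.6) + (3)·(3.4) + (-1)·(3.4) + (-3)·(-1.6) + (1)·(-1.6)) / 4 = 10/4 = 2.5
  s[Y,Y] = ((-3.6)·(-3.6) + (3.4)·(3.4) + (3.4)·(3.4) + (-1.6)·(-1.6) + (-1.6)·(-1.6)) / 4 = 41.2/4 = 10.3
  Sample standard deviations s_i = √(s[i,i]):
  s(X) = √(5) = 2.2361
  s(Y) = √(10.3) = 3.2094

Step 3 — r_{ij} = s_{ij} / (s_i · s_j):
  r[X,X] = 1 (diagonal).
  r[X,Y] = 2.5 / (2.2361 · 3.2094) = 2.5 / 7.1764 = 0.3484
  r[Y,Y] = 1 (diagonal).

R is symmetric with unit diagonal. Assembling:

R = [[1, 0.3484],
 [0.3484, 1]]


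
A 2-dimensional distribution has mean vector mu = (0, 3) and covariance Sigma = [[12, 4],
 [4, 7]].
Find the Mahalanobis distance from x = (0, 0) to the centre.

Step 1 — centre the observation: (x - mu) = (0, -3).

Step 2 — invert Sigma. det(Sigma) = 12·7 - (4)² = 68.
  Sigma^{-1} = (1/det) · [[d, -b], [-b, a]] = [[0.1029, -0.0588],
 [-0.0588, 0.1765]].

Step 3 — form the quadratic (x - mu)^T · Sigma^{-1} · (x - mu):
  Sigma^{-1} · (x - mu) = (0.1765, -0.5294).
  (x - mu)^T · [Sigma^{-1} · (x - mu)] = (0)·(0.1765) + (-3)·(-0.5294) = 1.5882.

Step 4 — take square root: d = √(1.5882) ≈ 1.2603.

d(x, mu) = √(1.5882) ≈ 1.2603


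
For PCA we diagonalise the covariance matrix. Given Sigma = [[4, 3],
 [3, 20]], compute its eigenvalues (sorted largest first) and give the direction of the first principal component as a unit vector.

Step 1 — characteristic polynomial of 2×2 Sigma:
  det(Sigma - λI) = λ² - trace · λ + det = 0.
  trace = 4 + 20 = 24, det = 4·20 - (3)² = 71.
Step 2 — discriminant:
  Δ = trace² - 4·det = 576 - 284 = 292.
Step 3 — eigenvalues:
  λ = (trace ± √Δ)/2 = (24 ± 17.088)/2,
  λ_1 = 20.544,  λ_2 = 3.456.

Step 4 — unit eigenvector for λ_1: solve (Sigma - λ_1 I)v = 0. First row:
  (4 - 20.544)·v_x + (3)·v_y = 0, i.e. (-16.544)·v_x + (3)·v_y = 0,
  so v ∝ (b, λ_1 - a) = (3, 16.544) = u.
  ||u|| = √((3)² + (16.544)²) = √(282.7041) ≈ 16.8138,
  v_1 = u/||u|| ≈ (0.1784, 0.984) (||v_1|| = 1).

λ_1 = 20.544,  λ_2 = 3.456;  v_1 ≈ (0.1784, 0.984)


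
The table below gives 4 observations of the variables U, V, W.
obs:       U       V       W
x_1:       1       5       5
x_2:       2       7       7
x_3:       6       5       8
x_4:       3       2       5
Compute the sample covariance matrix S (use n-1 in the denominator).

Step 1 — column means:
  mean(U) = (1 + 2 + 6 + 3) / 4 = 12/4 = 3
  mean(V) = (5 + 7 + 5 + 2) / 4 = 19/4 = 4.75
  mean(W) = (5 + 7 + 8 + 5) / 4 = 25/4 = 6.25

Step 2 — sample covariance S[i,j] = (1/(n-1)) · Σ_k (x_{k,i} - mean_i) · (x_{k,j} - mean_j), with n-1 = 3.
  S[U,U] = ((-2)·(-2) + (-1)·(-1) + (3)·(3) + (0)·(0)) / 3 = 14/3 = 4.6667
  S[U,V] = ((-2)·(0.25) + (-1)·(2.25) + (3)·(0.25) + (0)·(-2.75)) / 3 = -2/3 = -0.6667
  S[U,W] = ((-2)·(-1.25) + (-1)·(0.75) + (3)·(1.75) + (0)·(-1.25)) / 3 = 7/3 = 2.3333
  S[V,V] = ((0.25)·(0.25) + (2.25)·(2.25) + (0.25)·(0.25) + (-2.75)·(-2.75)) / 3 = 12.75/3 = 4.25
  S[V,W] = ((0.25)·(-1.25) + (2.25)·(0.75) + (0.25)·(1.75) + (-2.75)·(-1.25)) / 3 = 5.25/3 = 1.75
  S[W,W] = ((-1.25)·(-1.25) + (0.75)·(0.75) + (1.75)·(1.75) + (-1.25)·(-1.25)) / 3 = 6.75/3 = 2.25

S is symmetric (S[j,i] = S[i,j]). Assembling:

S = [[4.6667, -0.6667, 2.3333],
 [-0.6667, 4.25, 1.75],
 [2.3333, 1.75, 2.25]]


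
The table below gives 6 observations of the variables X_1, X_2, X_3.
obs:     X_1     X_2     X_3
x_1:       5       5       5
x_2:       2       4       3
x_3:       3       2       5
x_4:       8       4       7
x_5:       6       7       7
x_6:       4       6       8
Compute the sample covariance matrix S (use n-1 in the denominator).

Step 1 — column means:
  mean(X_1) = (5 + 2 + 3 + 8 + 6 + 4) / 6 = 28/6 = 4.6667
  mean(X_2) = (5 + 4 + 2 + 4 + 7 + 6) / 6 = 28/6 = 4.6667
  mean(X_3) = (5 + 3 + 5 + 7 + 7 + 8) / 6 = 35/6 = 5.8333

Step 2 — sample covariance S[i,j] = (1/(n-1)) · Σ_k (x_{k,i} - mean_i) · (x_{k,j} - mean_j), with n-1 = 5.
  S[X_1,X_1] = ((0.3333)·(0.3333) + (-2.6667)·(-2.6667) + (-1.6667)·(-1.6667) + (3.3333)·(3.3333) + (1.3333)·(1.3333) + (-0.6667)·(-0.6667)) / 5 = 23.3333/5 = 4.6667
  S[X_1,X_2] = ((0.3333)·(0.3333) + (-2.6667)·(-0.6667) + (-1.6667)·(-2.6667) + (3.3333)·(-0.6667) + (1.3333)·(2.3333) + (-0.6667)·(1.3333)) / 5 = 6.3333/5 = 1.2667
  S[X_1,X_3] = ((0.3333)·(-0.8333) + (-2.6667)·(-2.8333) + (-1.6667)·(-0.8333) + (3.3333)·(1.1667) + (1.3333)·(1.1667) + (-0.6667)·(2.1667)) / 5 = 12.6667/5 = 2.5333
  S[X_2,X_2] = ((0.3333)·(0.3333) + (-0.6667)·(-0.6667) + (-2.6667)·(-2.6667) + (-0.6667)·(-0.6667) + (2.3333)·(2.3333) + (1.3333)·(1.3333)) / 5 = 15.3333/5 = 3.0667
  S[X_2,X_3] = ((0.3333)·(-0.8333) + (-0.6667)·(-2.8333) + (-2.6667)·(-0.8333) + (-0.6667)·(1.1667) + (2.3333)·(1.1667) + (1.3333)·(2.1667)) / 5 = 8.6667/5 = 1.7333
  S[X_3,X_3] = ((-0.8333)·(-0.8333) + (-2.8333)·(-2.8333) + (-0.8333)·(-0.8333) + (1.1667)·(1.1667) + (1.1667)·(1.1667) + (2.1667)·(2.1667)) / 5 = 16.8333/5 = 3.3667

S is symmetric (S[j,i] = S[i,j]). Assembling:

S = [[4.6667, 1.2667, 2.5333],
 [1.2667, 3.0667, 1.7333],
 [2.5333, 1.7333, 3.3667]]


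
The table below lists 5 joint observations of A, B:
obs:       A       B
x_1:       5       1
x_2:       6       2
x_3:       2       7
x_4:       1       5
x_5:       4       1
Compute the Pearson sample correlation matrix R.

Step 1 — column means:
  mean(A) = (5 + 6 + 2 + 1 + 4) / 5 = 18/5 = 3.6
  mean(B) = (1 + 2 + 7 + 5 + 1) / 5 = 16/5 = 3.2

Step 2 — sample variances and covariances s[i,j] = (1/(n-1)) · Σ_k (x_{k,i} - mean_i) · (x_{k,j} - mean_j), with n-1 = 4:
  s[A,A] = ((1.4)·(1.4) + (2.4)·(2.4) + (-1.6)·(-1.6) + (-2.6)·(-2.6) + (0.4)·(0.4)) / 4 = 17.2/4 = 4.3
  s[A,B] = ((1.4)·(-2.2) + (2.4)·(-1.2) + (-1.6)·(3.8) + (-2.6)·(1.8) + (0.4)·(-2.2)) / 4 = -17.6/4 = -4.4
  s[B,B] = ((-2.2)·(-2.2) + (-1.2)·(-1.2) + (3.8)·(3.8) + (1.8)·(1.8) + (-2.2)·(-2.2)) / 4 = 28.8/4 = 7.2
  Sample standard deviations s_i = √(s[i,i]):
  s(A) = √(4.3) = 2.0736
  s(B) = √(7.2) = 2.6833

Step 3 — r_{ij} = s_{ij} / (s_i · s_j):
  r[A,A] = 1 (diagonal).
  r[A,B] = -4.4 / (2.0736 · 2.6833) = -4.4 / 5.5642 = -0.7908
  r[B,B] = 1 (diagonal).

R is symmetric with unit diagonal. Assembling:

R = [[1, -0.7908],
 [-0.7908, 1]]


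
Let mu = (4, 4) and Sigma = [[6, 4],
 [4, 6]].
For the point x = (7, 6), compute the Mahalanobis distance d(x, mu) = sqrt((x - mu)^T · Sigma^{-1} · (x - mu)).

Step 1 — centre the observation: (x - mu) = (3, 2).

Step 2 — invert Sigma. det(Sigma) = 6·6 - (4)² = 20.
  Sigma^{-1} = (1/det) · [[d, -b], [-b, a]] = [[0.3, -0.2],
 [-0.2, 0.3]].

Step 3 — form the quadratic (x - mu)^T · Sigma^{-1} · (x - mu):
  Sigma^{-1} · (x - mu) = (0.5, 0).
  (x - mu)^T · [Sigma^{-1} · (x - mu)] = (3)·(0.5) + (2)·(0) = 1.5.

Step 4 — take square root: d = √(1.5) ≈ 1.2247.

d(x, mu) = √(1.5) ≈ 1.2247


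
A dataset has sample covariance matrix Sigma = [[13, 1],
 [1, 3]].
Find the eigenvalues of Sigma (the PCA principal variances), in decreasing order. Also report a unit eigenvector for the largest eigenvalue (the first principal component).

Step 1 — characteristic polynomial of 2×2 Sigma:
  det(Sigma - λI) = λ² - trace · λ + det = 0.
  trace = 13 + 3 = 16, det = 13·3 - (1)² = 38.
Step 2 — discriminant:
  Δ = trace² - 4·det = 256 - 152 = 104.
Step 3 — eigenvalues:
  λ = (trace ± √Δ)/2 = (16 ± 10.198)/2,
  λ_1 = 13.099,  λ_2 = 2.901.

Step 4 — unit eigenvector for λ_1: solve (Sigma - λ_1 I)v = 0. First row:
  (13 - 13.099)·v_x + (1)·v_y = 0, i.e. (-0.099)·v_x + (1)·v_y = 0,
  so v ∝ (b, λ_1 - a) = (1, 0.099) = u.
  ||u|| = √((1)² + (0.099)²) = √(1.0098) ≈ 1.0049,
  v_1 = u/||u|| ≈ (0.9951, 0.0985) (||v_1|| = 1).

λ_1 = 13.099,  λ_2 = 2.901;  v_1 ≈ (0.9951, 0.0985)


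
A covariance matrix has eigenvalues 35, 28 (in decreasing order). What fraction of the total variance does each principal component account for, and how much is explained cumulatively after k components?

Step 1 — total variance = trace(Sigma) = Σ λ_i = 35 + 28 = 63.

Step 2 — fraction explained by component i = λ_i / Σ λ:
  PC1: 35/63 = 0.5556
  PC2: 28/63 = 0.4444

Step 3 — cumulative fraction after k components = (λ_1 + ... + λ_k) / Σ λ:
  k = 1: 35/63 = 0.5556
  k = 2: (35 + 28)/63 = 63/63 = 1

Summary (fraction, with percent):

explained: PC1 0.5556 (55.56%), PC2 0.4444 (44.44%);  cumulative: 0.5556, 1


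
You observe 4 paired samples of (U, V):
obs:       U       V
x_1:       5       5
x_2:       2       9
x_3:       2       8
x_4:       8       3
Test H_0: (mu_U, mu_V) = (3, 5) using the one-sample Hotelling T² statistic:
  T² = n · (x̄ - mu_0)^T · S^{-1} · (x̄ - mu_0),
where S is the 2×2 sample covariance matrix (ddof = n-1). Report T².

Step 1 — sample mean vector:
  mean(U) = (5 + 2 + 2 + 8) / 4 = 17/4 = 4.25
  mean(V) = (5 + 9 + 8 + 3) / 4 = 25/4 = 6.25
  x̄ = (4.25, 6.25),  deviation x̄ - mu_0 = (4.25, 6.25) - (3, 5) = (1.25, 1.25).

Step 2 — sample covariance matrix, S[i,j] = (1/(n-1)) · Σ_k (x_{k,i} - mean_i) · (x_{k,j} - mean_j), divisor n-1 = 3:
  S[U,U] = ((0.75)·(0.75) + (-2.25)·(-2.25) + (-2.25)·(-2.25) + (3.75)·(3.75)) / 3 = 24.75/3 = 8.25
  S[U,V] = ((0.75)·(-1.25) + (-2.25)·(2.75) + (-2.25)·(1.75) + (3.75)·(-3.25)) / 3 = -23.25/3 = -7.75
  S[V,V] = ((-1.25)·(-1.25) + (2.75)·(2.75) + (1.75)·(1.75) + (-3.25)·(-3.25)) / 3 = 22.75/3 = 7.5833
  S = [[8.25, -7.75],
 [-7.75, 7.5833]].

Step 3 — invert S. det(S) = 8.25·7.5833 - (-7.75)² = 2.5.
  S^{-1} = (1/det) · [[d, -b], [-b, a]] = [[3.0333, 3.1],
 [3.1, 3.3]].

Step 4 — quadratic form (x̄ - mu_0)^T · S^{-1} · (x̄ - mu_0):
  S^{-1} · (x̄ - mu_0) = (7.6667, 8),
  (x̄ - mu_0)^T · [...] = (1.25)·(7.6667) + (1.25)·(8) = 19.5833.

Step 5 — scale by n: T² = 4 · 19.5833 = 78.3333.

T² ≈ 78.3333


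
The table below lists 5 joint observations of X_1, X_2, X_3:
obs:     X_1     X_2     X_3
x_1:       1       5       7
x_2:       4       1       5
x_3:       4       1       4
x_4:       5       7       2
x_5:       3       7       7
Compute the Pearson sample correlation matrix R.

Step 1 — column means:
  mean(X_1) = (1 + 4 + 4 + 5 + 3) / 5 = 17/5 = 3.4
  mean(X_2) = (5 + 1 + 1 + 7 + 7) / 5 = 21/5 = 4.2
  mean(X_3) = (7 + 5 + 4 + 2 + 7) / 5 = 25/5 = 5

Step 2 — sample variances and covariances s[i,j] = (1/(n-1)) · Σ_k (x_{k,i} - mean_i) · (x_{k,j} - mean_j), with n-1 = 4:
  s[X_1,X_1] = ((-2.4)·(-2.4) + (0.6)·(0.6) + (0.6)·(0.6) + (1.6)·(1.6) + (-0.4)·(-0.4)) / 4 = 9.2/4 = 2.3
  s[X_1,X_2] = ((-2.4)·(0.8) + (0.6)·(-3.2) + (0.6)·(-3.2) + (1.6)·(2.8) + (-0.4)·(2.8)) / 4 = -2.4/4 = -0.6
  s[X_1,X_3] = ((-2.4)·(2) + (0.6)·(0) + (0.6)·(-1) + (1.6)·(-3) + (-0.4)·(2)) / 4 = -11/4 = -2.75
  s[X_2,X_2] = ((0.8)·(0.8) + (-3.2)·(-3.2) + (-3.2)·(-3.2) + (2.8)·(2.8) + (2.8)·(2.8)) / 4 = 36.8/4 = 9.2
  s[X_2,X_3] = ((0.8)·(2) + (-3.2)·(0) + (-3.2)·(-1) + (2.8)·(-3) + (2.8)·(2)) / 4 = 2/4 = 0.5
  s[X_3,X_3] = ((2)·(2) + (0)·(0) + (-1)·(-1) + (-3)·(-3) + (2)·(2)) / 4 = 18/4 = 4.5
  Sample standard deviations s_i = √(s[i,i]):
  s(X_1) = √(2.3) = 1.5166
  s(X_2) = √(9.2) = 3.0332
  s(X_3) = √(4.5) = 2.1213

Step 3 — r_{ij} = s_{ij} / (s_i · s_j):
  r[X_1,X_1] = 1 (diagonal).
  r[X_1,X_2] = -0.6 / (1.5166 · 3.0332) = -0.6 / 4.6 = -0.1304
  r[X_1,X_3] = -2.75 / (1.5166 · 2.1213) = -2.75 / 3.2171 = -0.8548
  r[X_2,X_2] = 1 (diagonal).
  r[X_2,X_3] = 0.5 / (3.0332 · 2.1213) = 0.5 / 6.4343 = 0.0777
  r[X_3,X_3] = 1 (diagonal).

R is symmetric with unit diagonal. Assembling:

R = [[1, -0.1304, -0.8548],
 [-0.1304, 1, 0.0777],
 [-0.8548, 0.0777, 1]]


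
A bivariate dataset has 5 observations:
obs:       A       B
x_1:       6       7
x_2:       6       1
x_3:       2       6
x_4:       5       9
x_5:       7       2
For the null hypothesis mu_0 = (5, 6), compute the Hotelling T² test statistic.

Step 1 — sample mean vector:
  mean(A) = (6 + 6 + 2 + 5 + 7) / 5 = 26/5 = 5.2
  mean(B) = (7 + 1 + 6 + 9 + 2) / 5 = 25/5 = 5
  x̄ = (5.2, 5),  deviation x̄ - mu_0 = (5.2, 5) - (5, 6) = (0.2, -1).

Step 2 — sample covariance matrix, S[i,j] = (1/(n-1)) · Σ_k (x_{k,i} - mean_i) · (x_{k,j} - mean_j), divisor n-1 = 4:
  S[A,A] = ((0.8)·(0.8) + (0.8)·(0.8) + (-3.2)·(-3.2) + (-0.2)·(-0.2) + (1.8)·(1.8)) / 4 = 14.8/4 = 3.7
  S[A,B] = ((0.8)·(2) + (0.8)·(-4) + (-3.2)·(1) + (-0.2)·(4) + (1.8)·(-3)) / 4 = -11/4 = -2.75
  S[B,B] = ((2)·(2) + (-4)·(-4) + (1)·(1) + (4)·(4) + (-3)·(-3)) / 4 = 46/4 = 11.5
  S = [[3.7, -2.75],
 [-2.75, 11.5]].

Step 3 — invert S. det(S) = 3.7·11.5 - (-2.75)² = 34.9875.
  S^{-1} = (1/det) · [[d, -b], [-b, a]] = [[0.3287, 0.0786],
 [0.0786, 0.1058]].

Step 4 — quadratic form (x̄ - mu_0)^T · S^{-1} · (x̄ - mu_0):
  S^{-1} · (x̄ - mu_0) = (-0.0129, -0.09),
  (x̄ - mu_0)^T · [...] = (0.2)·(-0.0129) + (-1)·(-0.09) = 0.0875.

Step 5 — scale by n: T² = 5 · 0.0875 = 0.4373.

T² ≈ 0.4373


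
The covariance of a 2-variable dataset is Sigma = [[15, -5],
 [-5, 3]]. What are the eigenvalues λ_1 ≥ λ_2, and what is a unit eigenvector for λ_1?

Step 1 — characteristic polynomial of 2×2 Sigma:
  det(Sigma - λI) = λ² - trace · λ + det = 0.
  trace = 15 + 3 = 18, det = 15·3 - (-5)² = 20.
Step 2 — discriminant:
  Δ = trace² - 4·det = 324 - 80 = 244.
Step 3 — eigenvalues:
  λ = (trace ± √Δ)/2 = (18 ± 15.6205)/2,
  λ_1 = 16.8102,  λ_2 = 1.1898.

Step 4 — unit eigenvector for λ_1: solve (Sigma - λ_1 I)v = 0. First row:
  (15 - 16.8102)·v_x + (-5)·v_y = 0, i.e. (-1.8102)·v_x + (-5)·v_y = 0,
  so v ∝ (b, λ_1 - a) = (-5, 1.8102); multiply by -1 so the first entry is positive: u = (5, -1.8102).
  ||u|| = √((5)² + (-1.8102)²) = √(28.277) ≈ 5.3176,
  v_1 = u/||u|| ≈ (0.9403, -0.3404) (||v_1|| = 1).

λ_1 = 16.8102,  λ_2 = 1.1898;  v_1 ≈ (0.9403, -0.3404)


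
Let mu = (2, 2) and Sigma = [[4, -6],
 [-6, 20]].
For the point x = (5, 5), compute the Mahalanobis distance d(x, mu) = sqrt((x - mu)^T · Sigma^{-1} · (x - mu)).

Step 1 — centre the observation: (x - mu) = (3, 3).

Step 2 — invert Sigma. det(Sigma) = 4·20 - (-6)² = 44.
  Sigma^{-1} = (1/det) · [[d, -b], [-b, a]] = [[0.4545, 0.1364],
 [0.1364, 0.0909]].

Step 3 — form the quadratic (x - mu)^T · Sigma^{-1} · (x - mu):
  Sigma^{-1} · (x - mu) = (1.7727, 0.6818).
  (x - mu)^T · [Sigma^{-1} · (x - mu)] = (3)·(1.7727) + (3)·(0.6818) = 7.3636.

Step 4 — take square root: d = √(7.3636) ≈ 2.7136.

d(x, mu) = √(7.3636) ≈ 2.7136


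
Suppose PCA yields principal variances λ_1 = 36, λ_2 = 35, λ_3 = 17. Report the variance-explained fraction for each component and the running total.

Step 1 — total variance = trace(Sigma) = Σ λ_i = 36 + 35 + 17 = 88.

Step 2 — fraction explained by component i = λ_i / Σ λ:
  PC1: 36/88 = 0.4091
  PC2: 35/88 = 0.3977
  PC3: 17/88 = 0.1932

Step 3 — cumulative fraction after k components = (λ_1 + ... + λ_k) / Σ λ:
  k = 1: 36/88 = 0.4091
  k = 2: (36 + 35)/88 = 71/88 = 0.8068
  k = 3: (36 + 35 + 17)/88 = 88/88 = 1

Summary (fraction, with percent):

explained: PC1 0.4091 (40.91%), PC2 0.3977 (39.77%), PC3 0.1932 (19.32%);  cumulative: 0.4091, 0.8068, 1


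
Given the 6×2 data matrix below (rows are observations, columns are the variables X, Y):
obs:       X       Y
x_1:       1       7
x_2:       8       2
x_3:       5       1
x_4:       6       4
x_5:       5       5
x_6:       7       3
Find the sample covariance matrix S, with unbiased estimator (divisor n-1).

Step 1 — column means:
  mean(X) = (1 + 8 + 5 + 6 + 5 + 7) / 6 = 32/6 = 5.3333
  mean(Y) = (7 + 2 + 1 + 4 + 5 + 3) / 6 = 22/6 = 3.6667

Step 2 — sample covariance S[i,j] = (1/(n-1)) · Σ_k (x_{k,i} - mean_i) · (x_{k,j} - mean_j), with n-1 = 5.
  S[X,X] = ((-4.3333)·(-4.3333) + (2.6667)·(2.6667) + (-0.3333)·(-0.3333) + (0.6667)·(0.6667) + (-0.3333)·(-0.3333) + (1.6667)·(1.6667)) / 5 = 29.3333/5 = 5.8667
  S[X,Y] = ((-4.3333)·(3.3333) + (2.6667)·(-1.6667) + (-0.3333)·(-2.6667) + (0.6667)·(0.3333) + (-0.3333)·(1.3333) + (1.6667)·(-0.6667)) / 5 = -19.3333/5 = -3.8667
  S[Y,Y] = ((3.3333)·(3.3333) + (-1.6667)·(-1.6667) + (-2.6667)·(-2.6667) + (0.3333)·(0.3333) + (1.3333)·(1.3333) + (-0.6667)·(-0.6667)) / 5 = 23.3333/5 = 4.6667

S is symmetric (S[j,i] = S[i,j]). Assembling:

S = [[5.8667, -3.8667],
 [-3.8667, 4.6667]]


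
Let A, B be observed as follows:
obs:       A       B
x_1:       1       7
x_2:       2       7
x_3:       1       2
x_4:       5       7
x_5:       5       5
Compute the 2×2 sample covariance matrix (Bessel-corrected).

Step 1 — column means:
  mean(A) = (1 + 2 + 1 + 5 + 5) / 5 = 14/5 = 2.8
  mean(B) = (7 + 7 + 2 + 7 + 5) / 5 = 28/5 = 5.6

Step 2 — sample covariance S[i,j] = (1/(n-1)) · Σ_k (x_{k,i} - mean_i) · (x_{k,j} - mean_j), with n-1 = 4.
  S[A,A] = ((-1.8)·(-1.8) + (-0.8)·(-0.8) + (-1.8)·(-1.8) + (2.2)·(2.2) + (2.2)·(2.2)) / 4 = 16.8/4 = 4.2
  S[A,B] = ((-1.8)·(1.4) + (-0.8)·(1.4) + (-1.8)·(-3.6) + (2.2)·(1.4) + (2.2)·(-0.6)) / 4 = 4.6/4 = 1.15
  S[B,B] = ((1.4)·(1.4) + (1.4)·(1.4) + (-3.6)·(-3.6) + (1.4)·(1.4) + (-0.6)·(-0.6)) / 4 = 19.2/4 = 4.8

S is symmetric (S[j,i] = S[i,j]). Assembling:

S = [[4.2, 1.15],
 [1.15, 4.8]]


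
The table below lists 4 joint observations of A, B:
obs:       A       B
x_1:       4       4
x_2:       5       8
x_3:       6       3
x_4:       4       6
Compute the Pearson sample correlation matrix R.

Step 1 — column means:
  mean(A) = (4 + 5 + 6 + 4) / 4 = 19/4 = 4.75
  mean(B) = (4 + 8 + 3 + 6) / 4 = 21/4 = 5.25

Step 2 — sample variances and covariances s[i,j] = (1/(n-1)) · Σ_k (x_{k,i} - mean_i) · (x_{k,j} - mean_j), with n-1 = 3:
  s[A,A] = ((-0.75)·(-0.75) + (0.25)·(0.25) + (1.25)·(1.25) + (-0.75)·(-0.75)) / 3 = 2.75/3 = 0.9167
  s[A,B] = ((-0.75)·(-1.25) + (0.25)·(2.75) + (1.25)·(-2.25) + (-0.75)·(0.75)) / 3 = -1.75/3 = -0.5833
  s[B,B] = ((-1.25)·(-1.25) + (2.75)·(2.75) + (-2.25)·(-2.25) + (0.75)·(0.75)) / 3 = 14.75/3 = 4.9167
  Sample standard deviations s_i = √(s[i,i]):
  s(A) = √(0.9167) = 0.9574
  s(B) = √(4.9167) = 2.2174

Step 3 — r_{ij} = s_{ij} / (s_i · s_j):
  r[A,A] = 1 (diagonal).
  r[A,B] = -0.5833 / (0.9574 · 2.2174) = -0.5833 / 2.123 = -0.2748
  r[B,B] = 1 (diagonal).

R is symmetric with unit diagonal. Assembling:

R = [[1, -0.2748],
 [-0.2748, 1]]


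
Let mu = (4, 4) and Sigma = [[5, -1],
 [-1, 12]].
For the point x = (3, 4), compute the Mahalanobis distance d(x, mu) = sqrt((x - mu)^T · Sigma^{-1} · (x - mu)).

Step 1 — centre the observation: (x - mu) = (-1, 0).

Step 2 — invert Sigma. det(Sigma) = 5·12 - (-1)² = 59.
  Sigma^{-1} = (1/det) · [[d, -b], [-b, a]] = [[0.2034, 0.0169],
 [0.0169, 0.0847]].

Step 3 — form the quadratic (x - mu)^T · Sigma^{-1} · (x - mu):
  Sigma^{-1} · (x - mu) = (-0.2034, -0.0169).
  (x - mu)^T · [Sigma^{-1} · (x - mu)] = (-1)·(-0.2034) + (0)·(-0.0169) = 0.2034.

Step 4 — take square root: d = √(0.2034) ≈ 0.451.

d(x, mu) = √(0.2034) ≈ 0.451


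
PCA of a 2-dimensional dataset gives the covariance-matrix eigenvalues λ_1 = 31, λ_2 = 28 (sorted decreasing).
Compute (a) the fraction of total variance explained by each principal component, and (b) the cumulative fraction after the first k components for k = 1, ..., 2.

Step 1 — total variance = trace(Sigma) = Σ λ_i = 31 + 28 = 59.

Step 2 — fraction explained by component i = λ_i / Σ λ:
  PC1: 31/59 = 0.5254
  PC2: 28/59 = 0.4746

Step 3 — cumulative fraction after k components = (λ_1 + ... + λ_k) / Σ λ:
  k = 1: 31/59 = 0.5254
  k = 2: (31 + 28)/59 = 59/59 = 1

Summary (fraction, with percent):

explained: PC1 0.5254 (52.54%), PC2 0.4746 (47.46%);  cumulative: 0.5254, 1


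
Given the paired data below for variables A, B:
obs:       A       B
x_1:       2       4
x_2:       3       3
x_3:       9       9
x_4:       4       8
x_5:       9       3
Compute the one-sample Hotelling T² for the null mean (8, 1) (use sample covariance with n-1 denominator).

Step 1 — sample mean vector:
  mean(A) = (2 + 3 + 9 + 4 + 9) / 5 = 27/5 = 5.4
  mean(B) = (4 + 3 + 9 + 8 + 3) / 5 = 27/5 = 5.4
  x̄ = (5.4, 5.4),  deviation x̄ - mu_0 = (5.4, 5.4) - (8, 1) = (-2.6, 4.4).

Step 2 — sample covariance matrix, S[i,j] = (1/(n-1)) · Σ_k (x_{k,i} - mean_i) · (x_{k,j} - mean_j), divisor n-1 = 4:
  S[A,A] = ((-3.4)·(-3.4) + (-2.4)·(-2.4) + (3.6)·(3.6) + (-1.4)·(-1.4) + (3.6)·(3.6)) / 4 = 45.2/4 = 11.3
  S[A,B] = ((-3.4)·(-1.4) + (-2.4)·(-2.4) + (3.6)·(3.6) + (-1.4)·(2.6) + (3.6)·(-2.4)) / 4 = 11.2/4 = 2.8
  S[B,B] = ((-1.4)·(-1.4) + (-2.4)·(-2.4) + (3.6)·(3.6) + (2.6)·(2.6) + (-2.4)·(-2.4)) / 4 = 33.2/4 = 8.3
  S = [[11.3, 2.8],
 [2.8, 8.3]].

Step 3 — invert S. det(S) = 11.3·8.3 - (2.8)² = 85.95.
  S^{-1} = (1/det) · [[d, -b], [-b, a]] = [[0.0966, -0.0326],
 [-0.0326, 0.1315]].

Step 4 — quadratic form (x̄ - mu_0)^T · S^{-1} · (x̄ - mu_0):
  S^{-1} · (x̄ - mu_0) = (-0.3944, 0.6632),
  (x̄ - mu_0)^T · [...] = (-2.6)·(-0.3944) + (4.4)·(0.6632) = 3.9435.

Step 5 — scale by n: T² = 5 · 3.9435 = 19.7173.

T² ≈ 19.7173


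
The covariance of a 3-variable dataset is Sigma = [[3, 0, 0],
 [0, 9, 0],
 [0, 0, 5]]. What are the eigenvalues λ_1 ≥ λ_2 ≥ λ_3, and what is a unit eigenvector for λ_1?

Step 1 — characteristic polynomial p(λ) = det(λI - Sigma) = λ³ - tr·λ² + c_1·λ - det, where tr = trace, c_1 = sum of the principal 2×2 minors, det = det(Sigma):
  tr = 3 + 9 + 5 = 17,
  c_1 = (3·9 - (0)²) + (3·5 - (0)²) + (9·5 - (0)²) = 27 + 15 + 45 = 87,
  det = 3·(9·5 - (0)²) - (0)·((0)·5 - (0)·(0)) + (0)·((0)·(0) - 9·(0)) = 3·(45) - (0)·(0) + (0)·(0) = 135.
  So p(λ) = λ³ - 17λ² + 87λ - 135.
Step 2 — look for an integer root (rational root theorem: any rational root is an integer divisor of 135). Testing λ = 3:
  p(3) = 27 - 153 + 261 - 135 = 0  ✓
  Dividing out (λ - 3): p(λ) = (λ - 3)(λ² - 14λ + 45).
Step 3 — remaining eigenvalues from the quadratic λ² - 14λ + 45 = 0:
  Δ = 14² - 4·45 = 196 - 180 = 16,  λ = (14 ± √16)/2 = (14 ± 4)/2 = 9 or 5.
  Sorted: λ_1 = 9,  λ_2 = 5,  λ_3 = 3  (check: sum = 17 = tr ✓).

Step 4 — unit eigenvector for λ_1 = 9: v spans the null space of (Sigma - λ_1 I), whose rows are
  r_1 = (-6, 0, 0),  r_2 = (0, 0, 0),  r_3 = (0, 0, -4).
  v is orthogonal to every row, so take v ∝ r_1 × r_3 = ((0)·(-4) - (0)·(0), (0)·(0) - (-6)·(-4), (-6)·(0) - (0)·(0)) = (0, -24, 0).
  Rescale (divide by 24; multiply by -1 so the first nonzero entry is positive): u = (0, 1, 0).
  ||u|| = √((0)² + (1)² + (0)²) = √(1) = 1,  v_1 = u/||u|| ≈ (0, 1, 0) (||v_1|| = 1).

λ_1 = 9,  λ_2 = 5,  λ_3 = 3;  v_1 ≈ (0, 1, 0)


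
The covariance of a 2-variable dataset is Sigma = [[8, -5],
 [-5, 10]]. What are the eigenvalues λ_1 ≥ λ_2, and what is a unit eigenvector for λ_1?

Step 1 — characteristic polynomial of 2×2 Sigma:
  det(Sigma - λI) = λ² - trace · λ + det = 0.
  trace = 8 + 10 = 18, det = 8·10 - (-5)² = 55.
Step 2 — discriminant:
  Δ = trace² - 4·det = 324 - 220 = 104.
Step 3 — eigenvalues:
  λ = (trace ± √Δ)/2 = (18 ± 10.198)/2,
  λ_1 = 14.099,  λ_2 = 3.901.

Step 4 — unit eigenvector for λ_1: solve (Sigma - λ_1 I)v = 0. First row:
  (8 - 14.099)·v_x + (-5)·v_y = 0, i.e. (-6.099)·v_x + (-5)·v_y = 0,
  so v ∝ (b, λ_1 - a) = (-5, 6.099); multiply by -1 so the first entry is positive: u = (5, -6.099).
  ||u|| = √((5)² + (-6.099)²) = √(62.198) ≈ 7.8866,
  v_1 = u/||u|| ≈ (0.634, -0.7733) (||v_1|| = 1).

λ_1 = 14.099,  λ_2 = 3.901;  v_1 ≈ (0.634, -0.7733)


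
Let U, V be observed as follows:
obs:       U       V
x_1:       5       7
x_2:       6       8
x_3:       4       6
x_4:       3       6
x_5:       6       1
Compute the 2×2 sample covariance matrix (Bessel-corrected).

Step 1 — column means:
  mean(U) = (5 + 6 + 4 + 3 + 6) / 5 = 24/5 = 4.8
  mean(V) = (7 + 8 + 6 + 6 + 1) / 5 = 28/5 = 5.6

Step 2 — sample covariance S[i,j] = (1/(n-1)) · Σ_k (x_{k,i} - mean_i) · (x_{k,j} - mean_j), with n-1 = 4.
  S[U,U] = ((0.2)·(0.2) + (1.2)·(1.2) + (-0.8)·(-0.8) + (-1.8)·(-1.8) + (1.2)·(1.2)) / 4 = 6.8/4 = 1.7
  S[U,V] = ((0.2)·(1.4) + (1.2)·(2.4) + (-0.8)·(0.4) + (-1.8)·(0.4) + (1.2)·(-4.6)) / 4 = -3.4/4 = -0.85
  S[V,V] = ((1.4)·(1.4) + (2.4)·(2.4) + (0.4)·(0.4) + (0.4)·(0.4) + (-4.6)·(-4.6)) / 4 = 29.2/4 = 7.3

S is symmetric (S[j,i] = S[i,j]). Assembling:

S = [[1.7, -0.85],
 [-0.85, 7.3]]
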